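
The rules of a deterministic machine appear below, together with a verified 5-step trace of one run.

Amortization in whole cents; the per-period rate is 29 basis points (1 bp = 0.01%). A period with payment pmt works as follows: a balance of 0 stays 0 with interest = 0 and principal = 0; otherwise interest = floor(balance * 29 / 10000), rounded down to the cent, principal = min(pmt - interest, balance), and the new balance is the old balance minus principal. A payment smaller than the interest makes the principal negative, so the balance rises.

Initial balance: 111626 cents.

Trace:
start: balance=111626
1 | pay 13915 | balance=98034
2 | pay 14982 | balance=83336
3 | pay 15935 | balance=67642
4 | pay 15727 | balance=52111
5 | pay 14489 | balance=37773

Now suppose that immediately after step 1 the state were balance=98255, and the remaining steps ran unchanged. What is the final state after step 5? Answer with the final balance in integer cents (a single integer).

state after step 1 := balance=98255
2 | pay 14982 | balance=83557
3 | pay 15935 | balance=67864
4 | pay 15727 | balance=52333
5 | pay 14489 | balance=37995

37995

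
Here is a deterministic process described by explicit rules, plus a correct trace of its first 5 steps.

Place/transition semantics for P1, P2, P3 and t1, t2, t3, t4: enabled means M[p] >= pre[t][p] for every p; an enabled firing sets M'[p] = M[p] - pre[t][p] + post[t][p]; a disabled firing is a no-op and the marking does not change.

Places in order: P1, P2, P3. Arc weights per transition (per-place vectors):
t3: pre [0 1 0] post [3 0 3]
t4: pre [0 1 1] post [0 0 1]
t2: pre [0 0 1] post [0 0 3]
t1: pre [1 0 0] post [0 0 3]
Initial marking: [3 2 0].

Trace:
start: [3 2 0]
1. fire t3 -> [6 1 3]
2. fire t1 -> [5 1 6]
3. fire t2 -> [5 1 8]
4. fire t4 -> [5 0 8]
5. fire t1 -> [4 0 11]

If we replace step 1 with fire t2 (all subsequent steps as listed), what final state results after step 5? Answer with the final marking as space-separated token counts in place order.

1 1 8

(re-executing from step 1 with the substitution; state before step 1: [3 2 0])
1. fire t2 -> [3 2 0]
2. fire t1 -> [2 2 3]
3. fire t2 -> [2 2 5]
4. fire t4 -> [2 1 5]
5. fire t1 -> [1 1 8]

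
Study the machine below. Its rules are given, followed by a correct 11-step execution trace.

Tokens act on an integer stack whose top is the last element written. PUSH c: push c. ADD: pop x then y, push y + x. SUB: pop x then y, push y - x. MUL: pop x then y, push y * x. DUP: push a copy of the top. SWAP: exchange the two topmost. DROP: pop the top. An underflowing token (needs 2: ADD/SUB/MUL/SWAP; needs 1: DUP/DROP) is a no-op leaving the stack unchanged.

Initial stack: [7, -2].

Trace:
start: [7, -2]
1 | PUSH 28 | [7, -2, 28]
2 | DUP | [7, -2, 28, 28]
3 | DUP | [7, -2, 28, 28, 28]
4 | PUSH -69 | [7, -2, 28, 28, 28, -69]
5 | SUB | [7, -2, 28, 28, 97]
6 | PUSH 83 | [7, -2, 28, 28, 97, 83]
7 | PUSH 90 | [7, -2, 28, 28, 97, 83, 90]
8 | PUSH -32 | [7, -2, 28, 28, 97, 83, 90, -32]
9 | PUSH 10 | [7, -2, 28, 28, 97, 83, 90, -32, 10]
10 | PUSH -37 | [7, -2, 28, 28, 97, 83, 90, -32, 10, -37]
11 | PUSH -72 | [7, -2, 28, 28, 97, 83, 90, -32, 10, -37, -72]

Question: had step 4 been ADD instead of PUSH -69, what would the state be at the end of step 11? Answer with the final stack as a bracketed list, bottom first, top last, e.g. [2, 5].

(re-executing from step 4 with the substitution; state before step 4: [7, -2, 28, 28, 28])
4 | ADD | [7, -2, 28, 56]
5 | SUB | [7, -2, -28]
6 | PUSH 83 | [7, -2, -28, 83]
7 | PUSH 90 | [7, -2, -28, 83, 90]
8 | PUSH -32 | [7, -2, -28, 83, 90, -32]
9 | PUSH 10 | [7, -2, -28, 83, 90, -32, 10]
10 | PUSH -37 | [7, -2, -28, 83, 90, -32, 10, -37]
11 | PUSH -72 | [7, -2, -28, 83, 90, -32, 10, -37, -72]

[7, -2, -28, 83, 90, -32, 10, -37, -72]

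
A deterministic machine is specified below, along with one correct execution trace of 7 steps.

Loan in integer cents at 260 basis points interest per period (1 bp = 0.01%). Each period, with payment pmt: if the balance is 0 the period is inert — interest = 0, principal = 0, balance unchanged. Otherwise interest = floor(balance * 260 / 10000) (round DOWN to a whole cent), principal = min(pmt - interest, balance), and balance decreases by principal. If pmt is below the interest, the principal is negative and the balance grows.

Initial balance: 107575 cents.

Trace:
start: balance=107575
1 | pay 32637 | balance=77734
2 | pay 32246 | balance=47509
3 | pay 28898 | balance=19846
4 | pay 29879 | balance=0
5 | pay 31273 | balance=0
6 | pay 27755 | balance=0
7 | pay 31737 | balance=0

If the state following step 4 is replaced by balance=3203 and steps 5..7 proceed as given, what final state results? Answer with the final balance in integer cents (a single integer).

0

state after step 4 := balance=3203
5 | pay 31273 | balance=0
6 | pay 27755 | balance=0
7 | pay 31737 | balance=0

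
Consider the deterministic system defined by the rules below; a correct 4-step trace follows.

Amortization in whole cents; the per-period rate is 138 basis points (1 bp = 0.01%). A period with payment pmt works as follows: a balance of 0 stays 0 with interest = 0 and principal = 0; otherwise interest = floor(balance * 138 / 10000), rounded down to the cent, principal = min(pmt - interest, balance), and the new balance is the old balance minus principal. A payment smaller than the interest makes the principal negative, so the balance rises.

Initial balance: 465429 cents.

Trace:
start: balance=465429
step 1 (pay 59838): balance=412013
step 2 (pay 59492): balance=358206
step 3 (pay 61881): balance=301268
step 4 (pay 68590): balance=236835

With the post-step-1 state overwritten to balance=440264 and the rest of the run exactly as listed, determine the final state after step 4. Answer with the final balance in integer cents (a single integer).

266272

state after step 1 := balance=440264
step 2 (pay 59492): balance=386847
step 3 (pay 61881): balance=330304
step 4 (pay 68590): balance=266272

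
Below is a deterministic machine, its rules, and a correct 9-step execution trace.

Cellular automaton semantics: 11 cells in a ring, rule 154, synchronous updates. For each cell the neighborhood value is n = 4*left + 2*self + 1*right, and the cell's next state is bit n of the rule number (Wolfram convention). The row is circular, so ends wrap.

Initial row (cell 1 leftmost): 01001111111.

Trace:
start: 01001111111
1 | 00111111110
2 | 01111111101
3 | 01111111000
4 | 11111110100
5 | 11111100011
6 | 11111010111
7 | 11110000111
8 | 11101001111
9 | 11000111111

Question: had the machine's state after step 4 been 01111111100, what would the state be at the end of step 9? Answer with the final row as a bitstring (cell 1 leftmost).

state after step 4 := 01111111100
5 | 11111111010
6 | 11111110000
7 | 11111101001
8 | 11111000111
9 | 11110101111

11110101111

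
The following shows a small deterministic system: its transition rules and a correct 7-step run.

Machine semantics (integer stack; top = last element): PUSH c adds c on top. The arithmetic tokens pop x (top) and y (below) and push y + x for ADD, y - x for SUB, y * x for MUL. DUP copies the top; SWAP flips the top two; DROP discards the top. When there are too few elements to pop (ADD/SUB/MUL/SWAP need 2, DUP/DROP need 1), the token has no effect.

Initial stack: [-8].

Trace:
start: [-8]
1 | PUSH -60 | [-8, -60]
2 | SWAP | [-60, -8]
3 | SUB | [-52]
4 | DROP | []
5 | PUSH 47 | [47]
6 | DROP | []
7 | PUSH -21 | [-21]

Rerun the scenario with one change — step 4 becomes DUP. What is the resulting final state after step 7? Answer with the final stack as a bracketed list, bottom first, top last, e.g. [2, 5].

(re-executing from step 4 with the substitution; state before step 4: [-52])
4 | DUP | [-52, -52]
5 | PUSH 47 | [-52, -52, 47]
6 | DROP | [-52, -52]
7 | PUSH -21 | [-52, -52, -21]

[-52, -52, -21]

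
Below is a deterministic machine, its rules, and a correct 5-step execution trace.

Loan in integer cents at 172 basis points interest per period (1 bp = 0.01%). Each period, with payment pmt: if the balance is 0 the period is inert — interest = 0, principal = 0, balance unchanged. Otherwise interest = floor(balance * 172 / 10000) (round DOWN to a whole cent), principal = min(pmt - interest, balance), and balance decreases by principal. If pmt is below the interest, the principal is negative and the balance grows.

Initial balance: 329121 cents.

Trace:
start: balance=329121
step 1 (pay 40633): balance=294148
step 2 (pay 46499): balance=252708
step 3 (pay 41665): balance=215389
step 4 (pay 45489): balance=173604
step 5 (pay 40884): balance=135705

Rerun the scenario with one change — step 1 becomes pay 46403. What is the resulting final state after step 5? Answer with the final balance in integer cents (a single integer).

(re-executing from step 1 with the substitution; state before step 1: balance=329121)
step 1 (pay 46403): balance=288378
step 2 (pay 46499): balance=246839
step 3 (pay 41665): balance=209419
step 4 (pay 45489): balance=167532
step 5 (pay 40884): balance=129529

129529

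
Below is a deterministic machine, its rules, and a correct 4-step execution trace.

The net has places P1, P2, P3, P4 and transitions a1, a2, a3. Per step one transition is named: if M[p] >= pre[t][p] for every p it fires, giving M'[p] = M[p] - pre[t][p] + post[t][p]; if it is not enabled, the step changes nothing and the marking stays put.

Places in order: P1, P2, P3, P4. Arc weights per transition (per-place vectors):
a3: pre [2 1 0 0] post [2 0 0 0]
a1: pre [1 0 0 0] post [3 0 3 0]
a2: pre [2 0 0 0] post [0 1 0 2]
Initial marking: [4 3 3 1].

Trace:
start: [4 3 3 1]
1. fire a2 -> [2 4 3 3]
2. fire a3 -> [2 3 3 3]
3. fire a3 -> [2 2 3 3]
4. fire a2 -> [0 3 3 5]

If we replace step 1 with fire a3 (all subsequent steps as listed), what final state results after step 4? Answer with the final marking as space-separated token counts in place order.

(re-executing from step 1 with the substitution; state before step 1: [4 3 3 1])
1. fire a3 -> [4 2 3 1]
2. fire a3 -> [4 1 3 1]
3. fire a3 -> [4 0 3 1]
4. fire a2 -> [2 1 3 3]

2 1 3 3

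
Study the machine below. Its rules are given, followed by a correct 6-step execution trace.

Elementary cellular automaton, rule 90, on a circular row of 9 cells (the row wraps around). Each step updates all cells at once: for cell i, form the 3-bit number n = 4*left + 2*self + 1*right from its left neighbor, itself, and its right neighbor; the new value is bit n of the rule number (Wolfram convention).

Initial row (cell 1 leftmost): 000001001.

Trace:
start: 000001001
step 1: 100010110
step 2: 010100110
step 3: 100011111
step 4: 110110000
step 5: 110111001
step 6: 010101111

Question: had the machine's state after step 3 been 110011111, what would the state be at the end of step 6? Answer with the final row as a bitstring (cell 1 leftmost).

111111101

state after step 3 := 110011111
step 4: 011110000
step 5: 110011000
step 6: 111111101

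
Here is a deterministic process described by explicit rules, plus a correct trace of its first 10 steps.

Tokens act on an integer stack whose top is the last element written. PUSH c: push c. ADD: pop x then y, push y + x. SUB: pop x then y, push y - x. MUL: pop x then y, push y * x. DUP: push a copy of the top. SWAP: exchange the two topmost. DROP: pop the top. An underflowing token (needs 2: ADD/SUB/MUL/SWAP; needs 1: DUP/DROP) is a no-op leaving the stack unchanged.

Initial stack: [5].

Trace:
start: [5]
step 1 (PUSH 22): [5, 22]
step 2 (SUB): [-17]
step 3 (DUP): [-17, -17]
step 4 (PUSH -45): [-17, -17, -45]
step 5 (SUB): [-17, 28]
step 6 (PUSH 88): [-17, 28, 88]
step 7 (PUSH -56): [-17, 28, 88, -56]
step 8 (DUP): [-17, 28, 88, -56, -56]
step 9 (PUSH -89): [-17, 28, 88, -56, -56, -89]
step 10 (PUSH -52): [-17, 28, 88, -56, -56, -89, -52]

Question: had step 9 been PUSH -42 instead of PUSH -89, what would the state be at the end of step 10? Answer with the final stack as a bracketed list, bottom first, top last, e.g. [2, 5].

[-17, 28, 88, -56, -56, -42, -52]

(re-executing from step 9 with the substitution; state before step 9: [-17, 28, 88, -56, -56])
step 9 (PUSH -42): [-17, 28, 88, -56, -56, -42]
step 10 (PUSH -52): [-17, 28, 88, -56, -56, -42, -52]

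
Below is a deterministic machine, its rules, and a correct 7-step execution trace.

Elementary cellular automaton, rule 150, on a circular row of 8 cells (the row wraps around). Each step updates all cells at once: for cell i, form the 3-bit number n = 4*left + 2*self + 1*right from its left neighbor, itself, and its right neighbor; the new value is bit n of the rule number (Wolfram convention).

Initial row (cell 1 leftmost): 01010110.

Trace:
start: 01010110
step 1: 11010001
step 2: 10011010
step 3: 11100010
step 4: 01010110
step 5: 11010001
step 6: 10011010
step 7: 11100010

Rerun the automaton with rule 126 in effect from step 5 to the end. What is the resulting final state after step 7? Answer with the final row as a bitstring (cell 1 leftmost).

(re-executing steps 5..7 under rule 126; state before step 5: 01010110)
step 5: 11111111
step 6: 00000000
step 7: 00000000

00000000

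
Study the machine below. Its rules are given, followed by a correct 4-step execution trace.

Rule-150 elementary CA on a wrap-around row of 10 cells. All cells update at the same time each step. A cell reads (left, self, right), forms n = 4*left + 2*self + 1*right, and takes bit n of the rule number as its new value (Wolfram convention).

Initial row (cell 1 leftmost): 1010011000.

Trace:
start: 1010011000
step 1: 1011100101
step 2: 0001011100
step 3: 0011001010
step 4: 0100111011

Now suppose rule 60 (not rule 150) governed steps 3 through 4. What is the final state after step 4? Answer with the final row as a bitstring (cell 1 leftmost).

0001001011

(re-executing steps 3..4 under rule 60; state before step 3: 0001011100)
step 3: 0001110010
step 4: 0001001011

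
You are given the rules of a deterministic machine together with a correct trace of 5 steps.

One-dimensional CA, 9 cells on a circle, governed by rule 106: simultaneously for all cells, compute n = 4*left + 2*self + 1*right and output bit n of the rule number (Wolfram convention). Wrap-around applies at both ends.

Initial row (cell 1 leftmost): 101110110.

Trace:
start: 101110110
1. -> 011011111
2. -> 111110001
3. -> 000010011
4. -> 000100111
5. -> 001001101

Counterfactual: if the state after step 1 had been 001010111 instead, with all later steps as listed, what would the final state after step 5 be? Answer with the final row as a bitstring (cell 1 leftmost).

101110111

state after step 1 := 001010111
2. -> 010101101
3. -> 101011110
4. -> 010110011
5. -> 101110111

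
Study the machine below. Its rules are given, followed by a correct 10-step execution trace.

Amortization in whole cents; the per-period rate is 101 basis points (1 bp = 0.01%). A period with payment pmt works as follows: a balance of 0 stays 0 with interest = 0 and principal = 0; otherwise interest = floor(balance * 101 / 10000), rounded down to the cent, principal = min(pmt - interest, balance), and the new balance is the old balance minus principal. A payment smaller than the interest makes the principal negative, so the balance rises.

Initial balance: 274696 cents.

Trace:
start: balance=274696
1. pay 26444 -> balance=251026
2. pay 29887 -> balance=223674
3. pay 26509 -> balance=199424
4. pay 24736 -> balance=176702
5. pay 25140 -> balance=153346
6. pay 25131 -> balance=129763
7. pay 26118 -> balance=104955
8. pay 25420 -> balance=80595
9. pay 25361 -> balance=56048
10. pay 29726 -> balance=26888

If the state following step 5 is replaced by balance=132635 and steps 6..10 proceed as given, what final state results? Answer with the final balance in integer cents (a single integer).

5109

state after step 5 := balance=132635
6. pay 25131 -> balance=108843
7. pay 26118 -> balance=83824
8. pay 25420 -> balance=59250
9. pay 25361 -> balance=34487
10. pay 29726 -> balance=5109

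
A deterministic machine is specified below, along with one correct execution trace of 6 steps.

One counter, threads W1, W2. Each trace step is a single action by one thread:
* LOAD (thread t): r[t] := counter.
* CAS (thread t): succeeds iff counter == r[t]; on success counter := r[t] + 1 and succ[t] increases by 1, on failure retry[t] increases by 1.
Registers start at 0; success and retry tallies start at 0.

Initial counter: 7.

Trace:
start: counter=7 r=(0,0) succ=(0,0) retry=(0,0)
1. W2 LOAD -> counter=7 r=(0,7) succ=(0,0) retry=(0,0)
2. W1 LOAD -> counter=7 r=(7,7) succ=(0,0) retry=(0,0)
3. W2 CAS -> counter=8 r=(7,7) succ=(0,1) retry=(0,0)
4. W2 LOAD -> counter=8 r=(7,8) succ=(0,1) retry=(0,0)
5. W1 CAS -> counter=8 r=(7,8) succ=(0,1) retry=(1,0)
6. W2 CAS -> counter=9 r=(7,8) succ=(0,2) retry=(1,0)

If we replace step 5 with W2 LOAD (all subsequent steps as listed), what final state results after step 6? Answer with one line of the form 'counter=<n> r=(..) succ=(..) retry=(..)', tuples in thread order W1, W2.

(re-executing from step 5 with the substitution; state before step 5: counter=8 r=(7,8) succ=(0,1) retry=(0,0))
5. W2 LOAD -> counter=8 r=(7,8) succ=(0,1) retry=(0,0)
6. W2 CAS -> counter=9 r=(7,8) succ=(0,2) retry=(0,0)

counter=9 r=(7,8) succ=(0,2) retry=(0,0)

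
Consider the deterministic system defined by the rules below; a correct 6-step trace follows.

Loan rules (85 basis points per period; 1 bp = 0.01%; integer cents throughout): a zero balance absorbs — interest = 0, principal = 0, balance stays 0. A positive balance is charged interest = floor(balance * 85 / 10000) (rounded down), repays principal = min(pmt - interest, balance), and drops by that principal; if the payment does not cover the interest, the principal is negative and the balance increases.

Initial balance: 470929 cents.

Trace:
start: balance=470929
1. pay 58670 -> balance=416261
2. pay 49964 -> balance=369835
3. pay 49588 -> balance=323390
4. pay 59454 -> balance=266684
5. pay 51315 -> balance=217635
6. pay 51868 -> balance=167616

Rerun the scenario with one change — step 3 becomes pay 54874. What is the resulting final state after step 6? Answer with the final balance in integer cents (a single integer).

162195

(re-executing from step 3 with the substitution; state before step 3: balance=369835)
3. pay 54874 -> balance=318104
4. pay 59454 -> balance=261353
5. pay 51315 -> balance=212259
6. pay 51868 -> balance=162195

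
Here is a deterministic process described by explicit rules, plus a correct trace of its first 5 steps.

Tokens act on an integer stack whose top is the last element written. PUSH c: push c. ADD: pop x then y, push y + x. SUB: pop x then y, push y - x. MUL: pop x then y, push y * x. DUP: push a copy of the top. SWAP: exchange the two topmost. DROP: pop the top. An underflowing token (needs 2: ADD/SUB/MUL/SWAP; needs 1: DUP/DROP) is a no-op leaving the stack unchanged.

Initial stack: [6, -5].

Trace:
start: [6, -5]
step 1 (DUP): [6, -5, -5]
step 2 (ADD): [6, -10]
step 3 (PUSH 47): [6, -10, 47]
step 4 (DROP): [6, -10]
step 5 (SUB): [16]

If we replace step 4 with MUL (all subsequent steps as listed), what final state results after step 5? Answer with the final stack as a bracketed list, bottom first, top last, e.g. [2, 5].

[476]

(re-executing from step 4 with the substitution; state before step 4: [6, -10, 47])
step 4 (MUL): [6, -470]
step 5 (SUB): [476]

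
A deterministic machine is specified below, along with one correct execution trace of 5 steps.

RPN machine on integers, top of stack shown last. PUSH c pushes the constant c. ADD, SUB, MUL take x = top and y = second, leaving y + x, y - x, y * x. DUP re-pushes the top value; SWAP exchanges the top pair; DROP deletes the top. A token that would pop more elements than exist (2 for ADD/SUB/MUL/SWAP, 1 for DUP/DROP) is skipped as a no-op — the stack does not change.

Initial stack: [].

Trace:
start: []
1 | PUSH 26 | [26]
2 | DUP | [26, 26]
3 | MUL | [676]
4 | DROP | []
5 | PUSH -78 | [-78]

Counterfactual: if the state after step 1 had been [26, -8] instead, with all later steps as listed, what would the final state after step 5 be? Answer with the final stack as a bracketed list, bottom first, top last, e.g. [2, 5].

[26, -78]

state after step 1 := [26, -8]
2 | DUP | [26, -8, -8]
3 | MUL | [26, 64]
4 | DROP | [26]
5 | PUSH -78 | [26, -78]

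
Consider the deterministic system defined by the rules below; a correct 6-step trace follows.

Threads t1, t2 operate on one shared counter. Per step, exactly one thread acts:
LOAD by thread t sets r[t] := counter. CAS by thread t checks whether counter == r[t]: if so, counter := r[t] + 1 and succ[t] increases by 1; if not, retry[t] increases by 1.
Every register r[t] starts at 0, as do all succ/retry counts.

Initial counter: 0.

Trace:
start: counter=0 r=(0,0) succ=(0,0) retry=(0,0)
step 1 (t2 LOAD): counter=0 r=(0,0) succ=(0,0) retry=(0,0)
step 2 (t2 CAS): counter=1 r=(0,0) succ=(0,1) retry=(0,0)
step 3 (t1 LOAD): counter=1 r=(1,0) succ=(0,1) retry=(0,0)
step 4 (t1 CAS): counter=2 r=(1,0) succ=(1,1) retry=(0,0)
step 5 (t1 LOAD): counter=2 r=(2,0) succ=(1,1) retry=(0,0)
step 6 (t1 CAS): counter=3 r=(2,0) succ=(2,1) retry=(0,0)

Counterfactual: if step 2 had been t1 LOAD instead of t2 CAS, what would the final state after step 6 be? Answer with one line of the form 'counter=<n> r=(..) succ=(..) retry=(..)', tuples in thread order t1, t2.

(re-executing from step 2 with the substitution; state before step 2: counter=0 r=(0,0) succ=(0,0) retry=(0,0))
step 2 (t1 LOAD): counter=0 r=(0,0) succ=(0,0) retry=(0,0)
step 3 (t1 LOAD): counter=0 r=(0,0) succ=(0,0) retry=(0,0)
step 4 (t1 CAS): counter=1 r=(0,0) succ=(1,0) retry=(0,0)
step 5 (t1 LOAD): counter=1 r=(1,0) succ=(1,0) retry=(0,0)
step 6 (t1 CAS): counter=2 r=(1,0) succ=(2,0) retry=(0,0)

counter=2 r=(1,0) succ=(2,0) retry=(0,0)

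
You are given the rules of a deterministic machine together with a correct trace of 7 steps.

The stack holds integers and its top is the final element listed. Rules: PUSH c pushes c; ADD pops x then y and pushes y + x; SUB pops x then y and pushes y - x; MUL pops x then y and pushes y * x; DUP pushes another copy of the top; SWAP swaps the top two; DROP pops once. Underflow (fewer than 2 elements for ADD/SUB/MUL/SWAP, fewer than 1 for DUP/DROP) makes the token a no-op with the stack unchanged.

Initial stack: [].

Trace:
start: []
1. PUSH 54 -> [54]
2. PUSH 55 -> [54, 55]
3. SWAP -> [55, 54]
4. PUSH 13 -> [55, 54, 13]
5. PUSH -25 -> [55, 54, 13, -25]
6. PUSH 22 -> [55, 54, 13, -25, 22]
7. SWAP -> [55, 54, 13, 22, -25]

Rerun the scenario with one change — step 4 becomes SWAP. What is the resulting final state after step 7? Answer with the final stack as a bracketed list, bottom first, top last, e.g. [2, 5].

[54, 55, 22, -25]

(re-executing from step 4 with the substitution; state before step 4: [55, 54])
4. SWAP -> [54, 55]
5. PUSH -25 -> [54, 55, -25]
6. PUSH 22 -> [54, 55, -25, 22]
7. SWAP -> [54, 55, 22, -25]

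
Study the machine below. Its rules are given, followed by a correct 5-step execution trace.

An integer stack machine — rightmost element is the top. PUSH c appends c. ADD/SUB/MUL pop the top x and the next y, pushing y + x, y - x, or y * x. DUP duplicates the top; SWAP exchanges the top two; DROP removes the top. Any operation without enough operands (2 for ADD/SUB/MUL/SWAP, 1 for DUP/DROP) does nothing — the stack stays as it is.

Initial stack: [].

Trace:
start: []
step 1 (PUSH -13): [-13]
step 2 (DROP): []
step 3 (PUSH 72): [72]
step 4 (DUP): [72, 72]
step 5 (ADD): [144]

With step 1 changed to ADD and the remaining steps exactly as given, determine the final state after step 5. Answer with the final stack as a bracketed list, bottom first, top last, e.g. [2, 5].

[144]

(re-executing from step 1 with the substitution; state before step 1: [])
step 1 (ADD): []
step 2 (DROP): []
step 3 (PUSH 72): [72]
step 4 (DUP): [72, 72]
step 5 (ADD): [144]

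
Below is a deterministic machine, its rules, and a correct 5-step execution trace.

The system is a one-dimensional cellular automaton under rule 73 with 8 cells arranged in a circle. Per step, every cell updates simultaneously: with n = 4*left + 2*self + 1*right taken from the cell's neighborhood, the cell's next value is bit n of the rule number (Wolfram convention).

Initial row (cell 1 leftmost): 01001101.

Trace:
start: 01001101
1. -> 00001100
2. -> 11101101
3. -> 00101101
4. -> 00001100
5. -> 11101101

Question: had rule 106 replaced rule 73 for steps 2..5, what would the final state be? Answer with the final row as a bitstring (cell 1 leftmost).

(re-executing steps 2..5 under rule 106; state before step 2: 00001100)
2. -> 00011100
3. -> 00110100
4. -> 01111000
5. -> 11001000

11001000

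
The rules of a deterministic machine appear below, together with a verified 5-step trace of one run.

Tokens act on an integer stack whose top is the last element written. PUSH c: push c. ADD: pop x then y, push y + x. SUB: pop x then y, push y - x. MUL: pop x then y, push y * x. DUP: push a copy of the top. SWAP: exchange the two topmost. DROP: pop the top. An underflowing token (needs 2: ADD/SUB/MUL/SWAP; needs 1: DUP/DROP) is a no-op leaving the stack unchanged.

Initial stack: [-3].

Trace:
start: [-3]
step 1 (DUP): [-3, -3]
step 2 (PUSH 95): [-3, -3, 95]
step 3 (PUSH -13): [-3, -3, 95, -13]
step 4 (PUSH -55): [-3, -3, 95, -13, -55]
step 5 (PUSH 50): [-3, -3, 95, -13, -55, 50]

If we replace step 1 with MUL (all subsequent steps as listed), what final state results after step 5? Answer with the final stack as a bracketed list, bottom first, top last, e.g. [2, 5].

[-3, 95, -13, -55, 50]

(re-executing from step 1 with the substitution; state before step 1: [-3])
step 1 (MUL): [-3]
step 2 (PUSH 95): [-3, 95]
step 3 (PUSH -13): [-3, 95, -13]
step 4 (PUSH -55): [-3, 95, -13, -55]
step 5 (PUSH 50): [-3, 95, -13, -55, 50]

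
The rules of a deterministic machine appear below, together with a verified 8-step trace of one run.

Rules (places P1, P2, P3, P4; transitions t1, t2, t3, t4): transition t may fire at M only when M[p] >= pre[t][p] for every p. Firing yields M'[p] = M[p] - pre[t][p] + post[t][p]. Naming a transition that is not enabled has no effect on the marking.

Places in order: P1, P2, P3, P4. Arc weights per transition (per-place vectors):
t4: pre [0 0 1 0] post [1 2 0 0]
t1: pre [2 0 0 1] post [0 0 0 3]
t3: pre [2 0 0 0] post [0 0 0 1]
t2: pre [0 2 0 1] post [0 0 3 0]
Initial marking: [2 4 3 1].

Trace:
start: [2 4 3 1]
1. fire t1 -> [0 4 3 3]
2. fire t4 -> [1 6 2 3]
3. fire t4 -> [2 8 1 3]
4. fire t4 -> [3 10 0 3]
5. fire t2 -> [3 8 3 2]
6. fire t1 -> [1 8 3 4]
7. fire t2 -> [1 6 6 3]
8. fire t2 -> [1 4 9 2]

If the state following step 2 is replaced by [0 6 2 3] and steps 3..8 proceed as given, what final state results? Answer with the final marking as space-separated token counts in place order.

state after step 2 := [0 6 2 3]
3. fire t4 -> [1 8 1 3]
4. fire t4 -> [2 10 0 3]
5. fire t2 -> [2 8 3 2]
6. fire t1 -> [0 8 3 4]
7. fire t2 -> [0 6 6 3]
8. fire t2 -> [0 4 9 2]

0 4 9 2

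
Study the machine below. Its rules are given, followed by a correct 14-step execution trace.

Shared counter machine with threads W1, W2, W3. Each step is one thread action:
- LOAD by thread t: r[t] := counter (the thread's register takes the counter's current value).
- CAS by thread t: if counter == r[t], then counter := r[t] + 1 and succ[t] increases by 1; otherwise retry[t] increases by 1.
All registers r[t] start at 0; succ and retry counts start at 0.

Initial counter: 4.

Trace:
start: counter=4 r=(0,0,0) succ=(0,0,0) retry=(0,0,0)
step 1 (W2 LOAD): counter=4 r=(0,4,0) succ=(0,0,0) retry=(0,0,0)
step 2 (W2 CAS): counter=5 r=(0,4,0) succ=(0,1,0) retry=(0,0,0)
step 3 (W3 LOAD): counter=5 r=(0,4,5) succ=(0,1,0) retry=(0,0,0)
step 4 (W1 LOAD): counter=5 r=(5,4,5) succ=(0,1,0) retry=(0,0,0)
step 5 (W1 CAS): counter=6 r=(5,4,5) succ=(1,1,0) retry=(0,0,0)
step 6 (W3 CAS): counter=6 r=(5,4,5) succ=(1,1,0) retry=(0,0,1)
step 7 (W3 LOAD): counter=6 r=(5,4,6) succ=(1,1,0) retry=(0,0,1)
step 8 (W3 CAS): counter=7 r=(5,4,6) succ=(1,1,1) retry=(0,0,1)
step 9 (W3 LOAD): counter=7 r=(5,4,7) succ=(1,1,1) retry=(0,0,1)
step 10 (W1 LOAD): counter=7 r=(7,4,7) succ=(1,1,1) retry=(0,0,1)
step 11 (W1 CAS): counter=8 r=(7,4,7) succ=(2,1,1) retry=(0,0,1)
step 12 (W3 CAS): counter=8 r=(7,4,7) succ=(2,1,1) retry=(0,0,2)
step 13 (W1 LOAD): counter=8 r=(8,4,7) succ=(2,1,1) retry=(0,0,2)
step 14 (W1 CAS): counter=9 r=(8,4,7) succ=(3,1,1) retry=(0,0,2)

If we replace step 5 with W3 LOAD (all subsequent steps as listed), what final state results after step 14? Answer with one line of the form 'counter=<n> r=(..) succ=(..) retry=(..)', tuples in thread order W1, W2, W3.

(re-executing from step 5 with the substitution; state before step 5: counter=5 r=(5,4,5) succ=(0,1,0) retry=(0,0,0))
step 5 (W3 LOAD): counter=5 r=(5,4,5) succ=(0,1,0) retry=(0,0,0)
step 6 (W3 CAS): counter=6 r=(5,4,5) succ=(0,1,1) retry=(0,0,0)
step 7 (W3 LOAD): counter=6 r=(5,4,6) succ=(0,1,1) retry=(0,0,0)
step 8 (W3 CAS): counter=7 r=(5,4,6) succ=(0,1,2) retry=(0,0,0)
step 9 (W3 LOAD): counter=7 r=(5,4,7) succ=(0,1,2) retry=(0,0,0)
step 10 (W1 LOAD): counter=7 r=(7,4,7) succ=(0,1,2) retry=(0,0,0)
step 11 (W1 CAS): counter=8 r=(7,4,7) succ=(1,1,2) retry=(0,0,0)
step 12 (W3 CAS): counter=8 r=(7,4,7) succ=(1,1,2) retry=(0,0,1)
step 13 (W1 LOAD): counter=8 r=(8,4,7) succ=(1,1,2) retry=(0,0,1)
step 14 (W1 CAS): counter=9 r=(8,4,7) succ=(2,1,2) retry=(0,0,1)

counter=9 r=(8,4,7) succ=(2,1,2) retry=(0,0,1)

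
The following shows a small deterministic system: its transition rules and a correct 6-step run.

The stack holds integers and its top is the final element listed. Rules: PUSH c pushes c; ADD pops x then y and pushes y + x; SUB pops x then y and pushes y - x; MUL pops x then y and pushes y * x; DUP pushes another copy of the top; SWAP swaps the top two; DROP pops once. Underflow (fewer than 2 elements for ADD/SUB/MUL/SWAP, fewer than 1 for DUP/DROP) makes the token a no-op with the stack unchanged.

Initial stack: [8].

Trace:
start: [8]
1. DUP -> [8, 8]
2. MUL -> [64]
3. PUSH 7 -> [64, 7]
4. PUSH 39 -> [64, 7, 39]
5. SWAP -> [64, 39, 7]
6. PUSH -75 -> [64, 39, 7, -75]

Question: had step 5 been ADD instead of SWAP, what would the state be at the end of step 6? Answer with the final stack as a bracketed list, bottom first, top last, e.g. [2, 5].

(re-executing from step 5 with the substitution; state before step 5: [64, 7, 39])
5. ADD -> [64, 46]
6. PUSH -75 -> [64, 46, -75]

[64, 46, -75]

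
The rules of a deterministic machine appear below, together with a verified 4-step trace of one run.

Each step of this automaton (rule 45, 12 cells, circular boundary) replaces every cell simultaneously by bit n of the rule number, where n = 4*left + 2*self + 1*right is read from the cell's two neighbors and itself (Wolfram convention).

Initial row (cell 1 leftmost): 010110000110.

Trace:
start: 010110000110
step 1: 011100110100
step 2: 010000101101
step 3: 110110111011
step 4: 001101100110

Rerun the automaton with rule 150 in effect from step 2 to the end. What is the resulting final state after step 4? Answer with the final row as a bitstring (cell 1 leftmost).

101101101101

(re-executing steps 2..4 under rule 150; state before step 2: 011100110100)
step 2: 101011000110
step 3: 101000101000
step 4: 101101101101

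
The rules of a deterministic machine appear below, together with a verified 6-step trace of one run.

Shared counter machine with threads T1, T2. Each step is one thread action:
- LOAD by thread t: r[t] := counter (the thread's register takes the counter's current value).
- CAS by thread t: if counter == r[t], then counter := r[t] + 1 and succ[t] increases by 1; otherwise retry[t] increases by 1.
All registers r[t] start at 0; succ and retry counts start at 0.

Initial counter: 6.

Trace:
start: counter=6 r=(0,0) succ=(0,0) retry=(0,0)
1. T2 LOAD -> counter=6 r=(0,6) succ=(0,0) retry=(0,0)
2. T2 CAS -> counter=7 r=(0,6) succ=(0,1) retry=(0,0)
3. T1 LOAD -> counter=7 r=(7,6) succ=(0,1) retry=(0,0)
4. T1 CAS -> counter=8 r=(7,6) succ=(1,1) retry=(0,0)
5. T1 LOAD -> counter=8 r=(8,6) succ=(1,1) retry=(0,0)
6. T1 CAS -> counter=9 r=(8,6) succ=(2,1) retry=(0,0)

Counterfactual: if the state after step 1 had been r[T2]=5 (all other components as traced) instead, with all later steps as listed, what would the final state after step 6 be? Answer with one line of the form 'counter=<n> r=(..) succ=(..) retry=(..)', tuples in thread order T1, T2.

state after step 1 := counter=6 r=(0,5) succ=(0,0) retry=(0,0)
2. T2 CAS -> counter=6 r=(0,5) succ=(0,0) retry=(0,1)
3. T1 LOAD -> counter=6 r=(6,5) succ=(0,0) retry=(0,1)
4. T1 CAS -> counter=7 r=(6,5) succ=(1,0) retry=(0,1)
5. T1 LOAD -> counter=7 r=(7,5) succ=(1,0) retry=(0,1)
6. T1 CAS -> counter=8 r=(7,5) succ=(2,0) retry=(0,1)

counter=8 r=(7,5) succ=(2,0) retry=(0,1)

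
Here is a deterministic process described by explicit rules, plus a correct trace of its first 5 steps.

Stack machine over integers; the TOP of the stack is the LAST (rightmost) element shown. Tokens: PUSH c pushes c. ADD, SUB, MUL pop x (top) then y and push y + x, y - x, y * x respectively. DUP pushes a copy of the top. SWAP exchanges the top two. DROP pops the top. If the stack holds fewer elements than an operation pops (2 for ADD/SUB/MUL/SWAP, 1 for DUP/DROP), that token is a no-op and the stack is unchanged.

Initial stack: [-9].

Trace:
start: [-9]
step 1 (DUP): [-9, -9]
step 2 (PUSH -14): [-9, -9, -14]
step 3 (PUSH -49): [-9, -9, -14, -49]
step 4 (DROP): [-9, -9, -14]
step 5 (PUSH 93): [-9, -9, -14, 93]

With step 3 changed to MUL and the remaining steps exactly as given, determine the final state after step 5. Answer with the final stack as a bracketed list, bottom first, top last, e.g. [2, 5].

[-9, 93]

(re-executing from step 3 with the substitution; state before step 3: [-9, -9, -14])
step 3 (MUL): [-9, 126]
step 4 (DROP): [-9]
step 5 (PUSH 93): [-9, 93]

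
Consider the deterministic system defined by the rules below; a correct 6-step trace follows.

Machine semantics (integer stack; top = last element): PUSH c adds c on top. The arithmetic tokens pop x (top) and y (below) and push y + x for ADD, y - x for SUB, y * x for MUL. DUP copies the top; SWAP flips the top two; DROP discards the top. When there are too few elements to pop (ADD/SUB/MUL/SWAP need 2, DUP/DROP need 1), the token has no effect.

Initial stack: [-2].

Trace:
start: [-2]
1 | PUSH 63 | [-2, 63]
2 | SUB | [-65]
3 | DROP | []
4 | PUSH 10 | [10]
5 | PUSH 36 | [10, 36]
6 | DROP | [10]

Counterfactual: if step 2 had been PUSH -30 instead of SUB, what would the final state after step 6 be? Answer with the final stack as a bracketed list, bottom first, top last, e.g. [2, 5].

[-2, 63, 10]

(re-executing from step 2 with the substitution; state before step 2: [-2, 63])
2 | PUSH -30 | [-2, 63, -30]
3 | DROP | [-2, 63]
4 | PUSH 10 | [-2, 63, 10]
5 | PUSH 36 | [-2, 63, 10, 36]
6 | DROP | [-2, 63, 10]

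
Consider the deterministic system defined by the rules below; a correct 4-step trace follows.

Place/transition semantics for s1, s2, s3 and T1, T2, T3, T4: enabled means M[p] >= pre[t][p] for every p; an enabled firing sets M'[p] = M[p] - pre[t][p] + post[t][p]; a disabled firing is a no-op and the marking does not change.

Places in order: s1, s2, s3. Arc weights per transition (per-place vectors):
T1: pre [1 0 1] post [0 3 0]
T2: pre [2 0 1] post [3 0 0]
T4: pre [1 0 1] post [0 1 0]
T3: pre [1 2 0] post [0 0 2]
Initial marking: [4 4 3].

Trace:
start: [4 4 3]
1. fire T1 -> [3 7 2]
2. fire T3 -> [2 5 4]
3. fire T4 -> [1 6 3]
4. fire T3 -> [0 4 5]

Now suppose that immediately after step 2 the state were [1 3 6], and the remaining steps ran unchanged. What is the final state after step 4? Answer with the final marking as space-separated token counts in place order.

0 4 5

state after step 2 := [1 3 6]
3. fire T4 -> [0 4 5]
4. fire T3 -> [0 4 5]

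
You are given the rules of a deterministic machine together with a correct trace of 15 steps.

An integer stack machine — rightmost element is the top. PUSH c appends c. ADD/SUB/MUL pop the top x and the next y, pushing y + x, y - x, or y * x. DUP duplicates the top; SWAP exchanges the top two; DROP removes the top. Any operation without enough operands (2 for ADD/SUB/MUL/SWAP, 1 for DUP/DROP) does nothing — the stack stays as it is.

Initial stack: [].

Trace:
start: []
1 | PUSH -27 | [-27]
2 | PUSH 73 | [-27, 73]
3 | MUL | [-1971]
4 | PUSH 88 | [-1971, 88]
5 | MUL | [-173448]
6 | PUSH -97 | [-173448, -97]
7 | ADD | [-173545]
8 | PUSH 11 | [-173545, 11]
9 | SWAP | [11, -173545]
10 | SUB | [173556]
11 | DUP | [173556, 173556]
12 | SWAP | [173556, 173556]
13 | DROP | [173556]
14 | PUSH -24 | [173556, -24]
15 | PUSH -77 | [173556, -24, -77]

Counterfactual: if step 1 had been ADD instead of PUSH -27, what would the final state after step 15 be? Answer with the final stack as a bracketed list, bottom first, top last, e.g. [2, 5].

(re-executing from step 1 with the substitution; state before step 1: [])
1 | ADD | []
2 | PUSH 73 | [73]
3 | MUL | [73]
4 | PUSH 88 | [73, 88]
5 | MUL | [6424]
6 | PUSH -97 | [6424, -97]
7 | ADD | [6327]
8 | PUSH 11 | [6327, 11]
9 | SWAP | [11, 6327]
10 | SUB | [-6316]
11 | DUP | [-6316, -6316]
12 | SWAP | [-6316, -6316]
13 | DROP | [-6316]
14 | PUSH -24 | [-6316, -24]
15 | PUSH -77 | [-6316, -24, -77]

[-6316, -24, -77]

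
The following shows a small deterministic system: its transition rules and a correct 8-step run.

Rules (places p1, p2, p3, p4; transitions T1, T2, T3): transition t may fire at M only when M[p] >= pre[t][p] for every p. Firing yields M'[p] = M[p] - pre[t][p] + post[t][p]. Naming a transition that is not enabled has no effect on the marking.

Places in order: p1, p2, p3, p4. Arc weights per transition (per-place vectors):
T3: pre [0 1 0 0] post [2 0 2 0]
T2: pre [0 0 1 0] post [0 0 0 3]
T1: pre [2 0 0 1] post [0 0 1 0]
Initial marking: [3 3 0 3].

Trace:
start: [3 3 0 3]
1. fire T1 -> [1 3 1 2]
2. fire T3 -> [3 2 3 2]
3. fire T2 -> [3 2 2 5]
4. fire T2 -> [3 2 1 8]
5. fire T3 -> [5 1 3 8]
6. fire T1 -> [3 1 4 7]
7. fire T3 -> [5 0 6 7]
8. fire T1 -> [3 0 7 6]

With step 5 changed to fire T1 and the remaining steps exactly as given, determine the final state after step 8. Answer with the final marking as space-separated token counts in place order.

1 1 5 6

(re-executing from step 5 with the substitution; state before step 5: [3 2 1 8])
5. fire T1 -> [1 2 2 7]
6. fire T1 -> [1 2 2 7]
7. fire T3 -> [3 1 4 7]
8. fire T1 -> [1 1 5 6]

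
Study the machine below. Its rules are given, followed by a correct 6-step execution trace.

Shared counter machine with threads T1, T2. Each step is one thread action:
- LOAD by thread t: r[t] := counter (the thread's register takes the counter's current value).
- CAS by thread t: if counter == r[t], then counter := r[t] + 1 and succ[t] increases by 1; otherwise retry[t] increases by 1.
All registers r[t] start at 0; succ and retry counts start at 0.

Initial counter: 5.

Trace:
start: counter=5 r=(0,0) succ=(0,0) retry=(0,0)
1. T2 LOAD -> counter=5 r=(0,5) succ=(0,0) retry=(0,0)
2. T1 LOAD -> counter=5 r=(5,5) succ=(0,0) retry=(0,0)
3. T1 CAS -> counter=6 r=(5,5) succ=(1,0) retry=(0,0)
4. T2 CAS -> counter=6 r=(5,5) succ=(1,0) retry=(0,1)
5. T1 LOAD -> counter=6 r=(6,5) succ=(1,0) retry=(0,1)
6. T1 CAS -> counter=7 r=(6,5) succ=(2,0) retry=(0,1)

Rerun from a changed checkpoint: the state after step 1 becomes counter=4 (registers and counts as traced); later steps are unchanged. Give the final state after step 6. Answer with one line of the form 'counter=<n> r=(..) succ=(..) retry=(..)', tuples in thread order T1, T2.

state after step 1 := counter=4 r=(0,5) succ=(0,0) retry=(0,0)
2. T1 LOAD -> counter=4 r=(4,5) succ=(0,0) retry=(0,0)
3. T1 CAS -> counter=5 r=(4,5) succ=(1,0) retry=(0,0)
4. T2 CAS -> counter=6 r=(4,5) succ=(1,1) retry=(0,0)
5. T1 LOAD -> counter=6 r=(6,5) succ=(1,1) retry=(0,0)
6. T1 CAS -> counter=7 r=(6,5) succ=(2,1) retry=(0,0)

counter=7 r=(6,5) succ=(2,1) retry=(0,0)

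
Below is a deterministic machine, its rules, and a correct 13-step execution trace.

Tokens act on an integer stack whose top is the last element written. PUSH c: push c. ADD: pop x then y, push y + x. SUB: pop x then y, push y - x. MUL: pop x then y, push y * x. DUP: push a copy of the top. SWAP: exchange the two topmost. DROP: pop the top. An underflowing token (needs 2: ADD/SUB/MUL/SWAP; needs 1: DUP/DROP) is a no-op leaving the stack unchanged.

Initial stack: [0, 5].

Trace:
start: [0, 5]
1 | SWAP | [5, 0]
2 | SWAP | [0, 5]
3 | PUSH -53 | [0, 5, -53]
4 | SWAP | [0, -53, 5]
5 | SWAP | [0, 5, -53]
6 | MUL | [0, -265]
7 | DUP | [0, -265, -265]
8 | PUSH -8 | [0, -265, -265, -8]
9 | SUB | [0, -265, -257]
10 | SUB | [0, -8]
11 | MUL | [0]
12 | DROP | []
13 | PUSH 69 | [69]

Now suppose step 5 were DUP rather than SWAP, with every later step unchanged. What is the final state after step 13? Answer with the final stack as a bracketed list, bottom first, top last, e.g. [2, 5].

[0, 69]

(re-executing from step 5 with the substitution; state before step 5: [0, -53, 5])
5 | DUP | [0, -53, 5, 5]
6 | MUL | [0, -53, 25]
7 | DUP | [0, -53, 25, 25]
8 | PUSH -8 | [0, -53, 25, 25, -8]
9 | SUB | [0, -53, 25, 33]
10 | SUB | [0, -53, -8]
11 | MUL | [0, 424]
12 | DROP | [0]
13 | PUSH 69 | [0, 69]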